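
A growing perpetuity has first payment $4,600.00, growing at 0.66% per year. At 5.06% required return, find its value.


Formula: PV = C / (r - g)
Spread: r - g = 0.0506 - 0.0066 = 0.044
Substituting: PV = $4,600.00 / 0.044
PV = $104,545.45

$104,545.45


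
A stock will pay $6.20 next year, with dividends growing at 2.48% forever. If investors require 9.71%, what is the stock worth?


Formula: P = D1 / (r - g)
Spread: r - g = 0.0971 - 0.0248 = 0.0723
Substituting: P = $6.20 / 0.0723
P = $85.75

$85.75


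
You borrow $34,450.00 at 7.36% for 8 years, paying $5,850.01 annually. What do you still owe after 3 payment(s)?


Formula: Balance = PV*(1+r)^k - PMT*((1+r)^k - 1)/r
Growth: (1 + 0.0736)^3 = 1.23745
Accumulated factor: ((1+r)^k - 1)/r = 3.226217
Balance = $34,450.00 * 1.23745 - $5,850.01 * 3.226217
Balance = $23,756.74

$23,756.74


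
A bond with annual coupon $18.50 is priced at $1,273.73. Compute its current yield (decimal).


Formula: Current yield = annual coupon / price
Substituting: CY = $18.50 / $1,273.73
CY = 0.014524

0.014524


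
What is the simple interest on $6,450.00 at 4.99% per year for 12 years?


Formula: I = P * r * t
Substituting: I = $6,450.00 * 0.0499 * 12
Step: I = $6,450.00 * 0.5988
I = $3,862.26

$3,862.26


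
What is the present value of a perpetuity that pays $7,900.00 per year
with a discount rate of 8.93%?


Formula: PV = C / r
Substituting: PV = $7,900.00 / 0.0893
PV = $88,465.85

$88,465.85


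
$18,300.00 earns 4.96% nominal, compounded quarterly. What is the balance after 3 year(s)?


Formula: FV = P * (1 + r/m)^(m*t)
Period rate: r/m = 0.0496 / 4 = 0.0124
Total periods: m*t = 4 * 3 = 12
Growth factor: (1 + 0.0124)^12 = 1.15938
FV = $18,300.00 * 1.15938 = $21,216.65

$21,216.65


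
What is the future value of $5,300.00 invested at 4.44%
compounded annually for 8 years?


Formula: FV = P * (1 + r)^n
Substituting: FV = $5,300.00 * (1 + 0.0444)^8
Growth factor: (1.0444)^8 = 1.415582
FV = $5,300.00 * 1.415582 = $7,502.58

$7,502.58


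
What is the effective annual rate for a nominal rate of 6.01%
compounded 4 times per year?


Formula: EAR = (1 + r/m)^m - 1
Period rate: r/m = 0.0601 / 4 = 0.015025
Compounding: (1 + 0.015025)^4 = 1.061468
EAR = 1.061468 - 1 = 0.061468

0.061468


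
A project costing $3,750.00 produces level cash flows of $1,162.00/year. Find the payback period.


Formula: Payback = investment / annual cash flow
Substituting: Payback = $3,750.00 / $1,162.00
Payback = 3.2272 years

3.2272 years


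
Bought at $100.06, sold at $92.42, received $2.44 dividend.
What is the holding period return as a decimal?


Formula: HPR = (P1 - P0 + D) / P0
Gain: $92.42 - $100.06 + $2.44 = -$5.20
HPR = -$5.20 / $100.06 = -0.052

-0.052


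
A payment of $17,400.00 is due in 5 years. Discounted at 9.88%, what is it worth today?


Formula: PV = FV / (1 + r)^n
Substituting: PV = $17,400.00 / (1 + 0.0988)^5
Discount factor: (1.0988)^5 = 1.601745
PV = $17,400.00 / 1.601745 = $10,863.16

$10,863.16


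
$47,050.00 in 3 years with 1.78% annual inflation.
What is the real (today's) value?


Formula: Real value = nominal / (1 + inflation)^years
Price level: (1 + 0.0178)^3 = 1.054356
Real value = $47,050.00 / 1.054356 = $44,624.39

$44,624.39


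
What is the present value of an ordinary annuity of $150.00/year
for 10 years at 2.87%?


Formula: PV = PMT * (1 - (1+r)^(-n)) / r
Discount factor: (1 + 0.0287)^(-10) = 0.753551
Bracket: 1 - 0.753551 = 0.246449
PV = $150.00 * 0.246449 / 0.0287 = $1,288.06

$1,288.06


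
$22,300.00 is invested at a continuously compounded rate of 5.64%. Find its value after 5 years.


Formula: FV = P * e^(r*t)
Exponent: r*t = 0.0564 * 5 = 0.282
e^(0.282) = 1.325779
FV = $22,300.00 * 1.325779 = $29,564.87

$29,564.87


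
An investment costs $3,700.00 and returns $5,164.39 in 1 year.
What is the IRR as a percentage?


Formula: IRR = C1/C0 - 1
Substituting: IRR = $5,164.39 / $3,700.00 - 1
Ratio: 1.395781 - 1 = 0.395781
IRR = 39.5781%

39.5781%


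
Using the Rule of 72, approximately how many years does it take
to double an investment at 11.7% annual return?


Formula: Years ≈ 72 / r
Substituting: Years ≈ 72 / 11.7
Years ≈ 6.2

6.2 years


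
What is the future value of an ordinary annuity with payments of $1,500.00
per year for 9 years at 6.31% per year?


Formula: FV = PMT * ((1+r)^n - 1) / r
Growth factor: (1 + 0.0631)^9 = 1.734471
Numerator: 1.734471 - 1 = 0.734471
FV = $1,500.00 * 0.734471 / 0.0631 = $17,459.69

$17,459.69


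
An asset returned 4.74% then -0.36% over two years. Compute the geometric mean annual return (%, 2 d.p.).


Formula: Geometric mean = ((1+r1)*(1+r2))^(1/2) - 1
Product: (1 + 0.0474) * (1 + -0.0036) = 1.0474 * 0.9964 = 1.043629
Square root: 1.043629^0.5 = 1.021582
Geometric mean = 1.021582 - 1 = 0.021582
As percentage: 2.16%

2.16%


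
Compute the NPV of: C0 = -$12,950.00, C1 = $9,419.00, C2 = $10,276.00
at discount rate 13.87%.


Formula: NPV = C0 + C1/(1+r) + C2/(1+r)^2
Discount C1: $9,419.00 / (1 + 0.1387) = $8,271.71
Discount C2: $10,276.00 / (1 + 0.1387)^2 = $7,925.11
NPV = -$12,950.00 + $8,271.71 + $7,925.11 = $3,246.83

$3,246.83


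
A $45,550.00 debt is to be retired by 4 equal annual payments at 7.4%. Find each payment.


Formula: PMT = PV * r / (1 - (1+r)^(-n))
Denominator: 1 - (1 + 0.074)^(-4) = 0.248407
Numerator: $45,550.00 * 0.074 = 3370.7
PMT = 3370.7 / 0.248407 = $13,569.28

$13,569.28


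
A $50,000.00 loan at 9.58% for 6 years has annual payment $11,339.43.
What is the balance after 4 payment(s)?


Formula: Balance = PV*(1+r)^k - PMT*((1+r)^k - 1)/r
Growth: (1 + 0.0958)^4 = 1.441867
Accumulated factor: ((1+r)^k - 1)/r = 4.61239
Balance = $50,000.00 * 1.441867 - $11,339.43 * 4.61239
Balance = $19,791.48

$19,791.48


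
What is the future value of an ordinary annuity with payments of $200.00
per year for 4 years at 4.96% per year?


Formula: FV = PMT * ((1+r)^n - 1) / r
Growth factor: (1 + 0.0496)^4 = 1.213655
Numerator: 1.213655 - 1 = 0.213655
FV = $200.00 * 0.213655 / 0.0496 = $861.51

$861.51


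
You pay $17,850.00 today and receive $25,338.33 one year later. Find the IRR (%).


Formula: IRR = C1/C0 - 1
Substituting: IRR = $25,338.33 / $17,850.00 - 1
Ratio: 1.419514 - 1 = 0.419514
IRR = 41.9514%

41.9514%


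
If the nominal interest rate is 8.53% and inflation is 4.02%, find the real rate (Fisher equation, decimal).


Formula: (1 + r_real) = (1 + r_nom) / (1 + inflation)
Substituting: (1 + r_real) = 1.0853 / 1.0402
(1 + r_real) = 1.043357
r_real = 1.043357 - 1 = 0.043357

0.043357


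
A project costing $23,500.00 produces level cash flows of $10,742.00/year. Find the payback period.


Formula: Payback = investment / annual cash flow
Substituting: Payback = $23,500.00 / $10,742.00
Payback = 2.1877 years

2.1877 years


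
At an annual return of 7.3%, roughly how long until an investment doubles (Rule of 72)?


Formula: Years ≈ 72 / r
Substituting: Years ≈ 72 / 7.3
Years ≈ 9.9

9.9 years


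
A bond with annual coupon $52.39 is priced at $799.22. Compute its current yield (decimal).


Formula: Current yield = annual coupon / price
Substituting: CY = $52.39 / $799.22
CY = 0.065551

0.065551


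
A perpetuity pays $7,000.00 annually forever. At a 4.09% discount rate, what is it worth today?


Formula: PV = C / r
Substituting: PV = $7,000.00 / 0.0409
PV = $171,149.14

$171,149.14


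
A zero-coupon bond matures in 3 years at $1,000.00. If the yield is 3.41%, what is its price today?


Formula: Price = FV / (1 + r)^n
Substituting: Price = $1,000.00 / (1 + 0.0341)^3
Discount factor: (1.0341)^3 = 1.105828
Price = $1,000.00 / 1.105828 = $904.30

$904.30


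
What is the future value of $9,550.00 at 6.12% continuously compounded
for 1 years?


Formula: FV = P * e^(r*t)
Exponent: r*t = 0.0612 * 1 = 0.0612
e^(0.0612) = 1.063112
FV = $9,550.00 * 1.063112 = $10,152.71

$10,152.71


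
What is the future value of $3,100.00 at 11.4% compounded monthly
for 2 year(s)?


Formula: FV = P * (1 + r/m)^(m*t)
Period rate: r/m = 0.114 / 12 = 0.0095
Total periods: m*t = 12 * 2 = 24
Growth factor: (1 + 0.0095)^24 = 1.254734
FV = $3,100.00 * 1.254734 = $3,889.68

$3,889.68


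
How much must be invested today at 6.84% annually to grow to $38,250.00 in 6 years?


Formula: PV = FV / (1 + r)^n
Substituting: PV = $38,250.00 / (1 + 0.0684)^6
Discount factor: (1.0684)^6 = 1.487316
PV = $38,250.00 / 1.487316 = $25,717.47

$25,717.47


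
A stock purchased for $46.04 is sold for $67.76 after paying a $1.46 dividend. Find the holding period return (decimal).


Formula: HPR = (P1 - P0 + D) / P0
Gain: $67.76 - $46.04 + $1.46 = $23.18
HPR = $23.18 / $46.04 = 0.5035

0.5035


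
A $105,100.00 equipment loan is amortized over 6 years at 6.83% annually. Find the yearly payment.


Formula: PMT = PV * r / (1 - (1+r)^(-n))
Denominator: 1 - (1 + 0.0683)^(-6) = 0.32727
Numerator: $105,100.00 * 0.0683 = 7178.33
PMT = 7178.33 / 0.32727 = $21,933.95

$21,933.95


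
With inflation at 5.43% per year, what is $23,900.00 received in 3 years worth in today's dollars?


Formula: Real value = nominal / (1 + inflation)^years
Price level: (1 + 0.0543)^3 = 1.171906
Real value = $23,900.00 / 1.171906 = $20,394.13

$20,394.13


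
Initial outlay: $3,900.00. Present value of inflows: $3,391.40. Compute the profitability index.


Formula: PI = PV(cash flows) / initial investment
Substituting: PI = $3,391.40 / $3,900.00
PI = 0.8696

0.8696


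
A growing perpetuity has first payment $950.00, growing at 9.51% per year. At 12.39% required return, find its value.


Formula: PV = C / (r - g)
Spread: r - g = 0.1239 - 0.0951 = 0.0288
Substituting: PV = $950.00 / 0.0288
PV = $32,986.11

$32,986.11


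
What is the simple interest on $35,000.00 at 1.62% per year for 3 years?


Formula: I = P * r * t
Substituting: I = $35,000.00 * 0.0162 * 3
Step: I = $35,000.00 * 0.0486
I = $1,701.00

$1,701.00


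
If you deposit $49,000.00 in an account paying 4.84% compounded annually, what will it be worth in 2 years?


Formula: FV = P * (1 + r)^n
Substituting: FV = $49,000.00 * (1 + 0.0484)^2
Growth factor: (1.0484)^2 = 1.099143
FV = $49,000.00 * 1.099143 = $53,857.99

$53,857.99


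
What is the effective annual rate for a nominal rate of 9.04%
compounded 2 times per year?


Formula: EAR = (1 + r/m)^m - 1
Period rate: r/m = 0.0904 / 2 = 0.0452
Compounding: (1 + 0.0452)^2 = 1.092443
EAR = 1.092443 - 1 = 0.092443

0.092443


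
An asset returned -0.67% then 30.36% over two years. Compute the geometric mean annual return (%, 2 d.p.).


Formula: Geometric mean = ((1+r1)*(1+r2))^(1/2) - 1
Product: (1 + -0.0067) * (1 + 0.3036) = 0.9933 * 1.3036 = 1.294866
Square root: 1.294866^0.5 = 1.137922
Geometric mean = 1.137922 - 1 = 0.137922
As percentage: 13.79%

13.79%


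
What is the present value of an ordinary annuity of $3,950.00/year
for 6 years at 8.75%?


Formula: PV = PMT * (1 - (1+r)^(-n)) / r
Discount factor: (1 + 0.0875)^(-6) = 0.604539
Bracket: 1 - 0.604539 = 0.395461
PV = $3,950.00 * 0.395461 / 0.0875 = $17,852.23

$17,852.23


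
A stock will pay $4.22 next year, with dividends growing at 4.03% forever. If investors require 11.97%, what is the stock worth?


Formula: P = D1 / (r - g)
Spread: r - g = 0.1197 - 0.0403 = 0.0794
Substituting: P = $4.22 / 0.0794
P = $53.15

$53.15


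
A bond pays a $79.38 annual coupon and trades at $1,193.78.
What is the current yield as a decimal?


Formula: Current yield = annual coupon / price
Substituting: CY = $79.38 / $1,193.78
CY = 0.066495

0.066495


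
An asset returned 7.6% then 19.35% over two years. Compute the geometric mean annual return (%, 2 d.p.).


Formula: Geometric mean = ((1+r1)*(1+r2))^(1/2) - 1
Product: (1 + 0.076) * (1 + 0.1935) = 1.076 * 1.1935 = 1.284206
Square root: 1.284206^0.5 = 1.133228
Geometric mean = 1.133228 - 1 = 0.133228
As percentage: 13.32%

13.32%


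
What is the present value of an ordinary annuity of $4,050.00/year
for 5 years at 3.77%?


Formula: PV = PMT * (1 - (1+r)^(-n)) / r
Discount factor: (1 + 0.0377)^(-5) = 0.831076
Bracket: 1 - 0.831076 = 0.168924
PV = $4,050.00 * 0.168924 / 0.0377 = $18,146.97

$18,146.97


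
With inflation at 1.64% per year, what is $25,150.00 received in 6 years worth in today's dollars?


Formula: Real value = nominal / (1 + inflation)^years
Price level: (1 + 0.0164)^6 = 1.102524
Real value = $25,150.00 / 1.102524 = $22,811.30

$22,811.30


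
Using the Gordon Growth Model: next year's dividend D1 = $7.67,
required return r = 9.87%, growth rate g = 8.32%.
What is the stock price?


Formula: P = D1 / (r - g)
Spread: r - g = 0.0987 - 0.0832 = 0.0155
Substituting: P = $7.67 / 0.0155
P = $494.84

$494.84


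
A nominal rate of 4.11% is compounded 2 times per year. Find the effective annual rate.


Formula: EAR = (1 + r/m)^m - 1
Period rate: r/m = 0.0411 / 2 = 0.02055
Compounding: (1 + 0.02055)^2 = 1.041522
EAR = 1.041522 - 1 = 0.041522

0.041522


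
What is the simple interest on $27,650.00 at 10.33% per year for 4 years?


Formula: I = P * r * t
Substituting: I = $27,650.00 * 0.1033 * 4
Step: I = $27,650.00 * 0.4132
I = $11,424.98

$11,424.98


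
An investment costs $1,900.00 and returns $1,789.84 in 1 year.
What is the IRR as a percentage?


Formula: IRR = C1/C0 - 1
Substituting: IRR = $1,789.84 / $1,900.00 - 1
Ratio: 0.942021 - 1 = -0.057979
IRR = -5.7979%

-5.7979%


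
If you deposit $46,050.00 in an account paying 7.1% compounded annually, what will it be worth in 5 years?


Formula: FV = P * (1 + r)^n
Substituting: FV = $46,050.00 * (1 + 0.071)^5
Growth factor: (1.071)^5 = 1.409118
FV = $46,050.00 * 1.409118 = $64,889.88

$64,889.88


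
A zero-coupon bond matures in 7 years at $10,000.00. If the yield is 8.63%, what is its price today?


Formula: Price = FV / (1 + r)^n
Substituting: Price = $10,000.00 / (1 + 0.0863)^7
Discount factor: (1.0863)^7 = 1.785042
Price = $10,000.00 / 1.785042 = $5,602.11

$5,602.11


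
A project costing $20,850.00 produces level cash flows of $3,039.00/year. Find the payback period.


Formula: Payback = investment / annual cash flow
Substituting: Payback = $20,850.00 / $3,039.00
Payback = 6.8608 years

6.8608 years


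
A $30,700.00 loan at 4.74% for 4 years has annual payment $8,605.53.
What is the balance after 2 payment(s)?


Formula: Balance = PV*(1+r)^k - PMT*((1+r)^k - 1)/r
Growth: (1 + 0.0474)^2 = 1.097047
Accumulated factor: ((1+r)^k - 1)/r = 2.0474
Balance = $30,700.00 * 1.097047 - $8,605.53 * 2.0474
Balance = $16,060.37

$16,060.37


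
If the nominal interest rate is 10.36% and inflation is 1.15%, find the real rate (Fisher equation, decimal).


Formula: (1 + r_real) = (1 + r_nom) / (1 + inflation)
Substituting: (1 + r_real) = 1.1036 / 1.0115
(1 + r_real) = 1.091053
r_real = 1.091053 - 1 = 0.091053

0.091053


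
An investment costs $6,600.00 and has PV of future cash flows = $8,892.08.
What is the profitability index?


Formula: PI = PV(cash flows) / initial investment
Substituting: PI = $8,892.08 / $6,600.00
PI = 1.3473

1.3473


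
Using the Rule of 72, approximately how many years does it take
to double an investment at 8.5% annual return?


Formula: Years ≈ 72 / r
Substituting: Years ≈ 72 / 8.5
Years ≈ 8.5

8.5 years


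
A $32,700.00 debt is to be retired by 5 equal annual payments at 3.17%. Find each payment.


Formula: PMT = PV * r / (1 - (1+r)^(-n))
Denominator: 1 - (1 + 0.0317)^(-5) = 0.144475
Numerator: $32,700.00 * 0.0317 = 1036.59
PMT = 1036.59 / 0.144475 = $7,174.89

$7,174.89


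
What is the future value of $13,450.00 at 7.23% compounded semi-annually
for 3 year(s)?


Formula: FV = P * (1 + r/m)^(m*t)
Period rate: r/m = 0.0723 / 2 = 0.03615
Total periods: m*t = 2 * 3 = 6
Growth factor: (1 + 0.03615)^6 = 1.237473
FV = $13,450.00 * 1.237473 = $16,644.01

$16,644.01


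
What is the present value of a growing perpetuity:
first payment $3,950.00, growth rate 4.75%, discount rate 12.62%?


Formula: PV = C / (r - g)
Spread: r - g = 0.1262 - 0.0475 = 0.0787
Substituting: PV = $3,950.00 / 0.0787
PV = $50,190.60

$50,190.60


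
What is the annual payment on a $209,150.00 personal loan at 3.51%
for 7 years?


Formula: PMT = PV * r / (1 - (1+r)^(-n))
Denominator: 1 - (1 + 0.0351)^(-7) = 0.21454
Numerator: $209,150.00 * 0.0351 = 7341.165
PMT = 7341.165 / 0.21454 = $34,218.10

$34,218.10


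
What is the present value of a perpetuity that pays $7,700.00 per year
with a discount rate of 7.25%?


Formula: PV = C / r
Substituting: PV = $7,700.00 / 0.0725
PV = $106,206.90

$106,206.90


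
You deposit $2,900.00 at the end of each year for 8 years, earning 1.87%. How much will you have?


Formula: FV = PMT * ((1+r)^n - 1) / r
Growth factor: (1 + 0.0187)^8 = 1.159766
Numerator: 1.159766 - 1 = 0.159766
FV = $2,900.00 * 0.159766 / 0.0187 = $24,776.58

$24,776.58


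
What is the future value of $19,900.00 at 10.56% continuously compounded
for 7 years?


Formula: FV = P * e^(r*t)
Exponent: r*t = 0.1056 * 7 = 0.7392
e^(0.7392) = 2.094259
FV = $19,900.00 * 2.094259 = $41,675.76

$41,675.76


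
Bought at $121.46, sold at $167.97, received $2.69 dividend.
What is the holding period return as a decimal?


Formula: HPR = (P1 - P0 + D) / P0
Gain: $167.97 - $121.46 + $2.69 = $49.20
HPR = $49.20 / $121.46 = 0.4051

0.4051


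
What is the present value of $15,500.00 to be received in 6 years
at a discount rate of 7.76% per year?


Formula: PV = FV / (1 + r)^n
Substituting: PV = $15,500.00 / (1 + 0.0776)^6
Discount factor: (1.0776)^6 = 1.565833
PV = $15,500.00 / 1.565833 = $9,898.88

$9,898.88


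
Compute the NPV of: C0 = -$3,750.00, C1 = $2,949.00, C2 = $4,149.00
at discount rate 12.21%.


Formula: NPV = C0 + C1/(1+r) + C2/(1+r)^2
Discount C1: $2,949.00 / (1 + 0.1221) = $2,628.11
Discount C2: $4,149.00 / (1 + 0.1221)^2 = $3,295.19
NPV = -$3,750.00 + $2,628.11 + $3,295.19 = $2,173.30

$2,173.30


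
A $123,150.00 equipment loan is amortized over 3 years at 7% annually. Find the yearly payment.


Formula: PMT = PV * r / (1 - (1+r)^(-n))
Denominator: 1 - (1 + 0.07)^(-3) = 0.183702
Numerator: $123,150.00 * 0.07 = 8620.5
PMT = 8620.5 / 0.183702 = $46,926.51

$46,926.51


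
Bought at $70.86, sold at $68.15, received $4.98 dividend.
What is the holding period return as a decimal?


Formula: HPR = (P1 - P0 + D) / P0
Gain: $68.15 - $70.86 + $4.98 = $2.27
HPR = $2.27 / $70.86 = 0.032

0.032


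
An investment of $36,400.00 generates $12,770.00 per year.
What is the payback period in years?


Formula: Payback = investment / annual cash flow
Substituting: Payback = $36,400.00 / $12,770.00
Payback = 2.8504 years

2.8504 years


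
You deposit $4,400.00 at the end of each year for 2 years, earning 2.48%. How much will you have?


Formula: FV = PMT * ((1+r)^n - 1) / r
Growth factor: (1 + 0.0248)^2 = 1.050215
Numerator: 1.050215 - 1 = 0.050215
FV = $4,400.00 * 0.050215 / 0.0248 = $8,909.12

$8,909.12


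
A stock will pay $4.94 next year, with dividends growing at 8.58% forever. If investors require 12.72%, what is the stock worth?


Formula: P = D1 / (r - g)
Spread: r - g = 0.1272 - 0.0858 = 0.0414
Substituting: P = $4.94 / 0.0414
P = $119.32

$119.32


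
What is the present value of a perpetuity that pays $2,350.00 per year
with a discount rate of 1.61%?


Formula: PV = C / r
Substituting: PV = $2,350.00 / 0.0161
PV = $145,962.73

$145,962.73


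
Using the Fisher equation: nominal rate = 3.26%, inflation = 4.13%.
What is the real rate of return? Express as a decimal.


Formula: (1 + r_real) = (1 + r_nom) / (1 + inflation)
Substituting: (1 + r_real) = 1.0326 / 1.0413
(1 + r_real) = 0.991645
r_real = 0.991645 - 1 = -0.008355

-0.008355


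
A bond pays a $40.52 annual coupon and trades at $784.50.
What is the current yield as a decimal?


Formula: Current yield = annual coupon / price
Substituting: CY = $40.52 / $784.50
CY = 0.051651

0.051651


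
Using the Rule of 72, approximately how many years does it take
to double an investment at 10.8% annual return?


Formula: Years ≈ 72 / r
Substituting: Years ≈ 72 / 10.8
Years ≈ 6.7

6.7 years


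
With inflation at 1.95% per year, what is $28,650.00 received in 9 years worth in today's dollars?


Formula: Real value = nominal / (1 + inflation)^years
Price level: (1 + 0.0195)^9 = 1.18983
Real value = $28,650.00 / 1.18983 = $24,079.06

$24,079.06


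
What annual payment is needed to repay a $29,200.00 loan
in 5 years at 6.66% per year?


Formula: PMT = PV * r / (1 - (1+r)^(-n))
Denominator: 1 - (1 + 0.0666)^(-5) = 0.275577
Numerator: $29,200.00 * 0.0666 = 1944.72
PMT = 1944.72 / 0.275577 = $7,056.90

$7,056.90


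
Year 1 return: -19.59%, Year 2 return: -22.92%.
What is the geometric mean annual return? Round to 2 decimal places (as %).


Formula: Geometric mean = ((1+r1)*(1+r2))^(1/2) - 1
Product: (1 + -0.1959) * (1 + -0.2292) = 0.8041 * 0.7708 = 0.6198
Square root: 0.6198^0.5 = 0.787274
Geometric mean = 0.787274 - 1 = -0.212726
As percentage: -21.27%

-21.27%


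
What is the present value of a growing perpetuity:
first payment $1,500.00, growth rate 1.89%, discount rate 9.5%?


Formula: PV = C / (r - g)
Spread: r - g = 0.095 - 0.0189 = 0.0761
Substituting: PV = $1,500.00 / 0.0761
PV = $19,710.91

$19,710.91


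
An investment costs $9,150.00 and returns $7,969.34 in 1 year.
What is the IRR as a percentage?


Formula: IRR = C1/C0 - 1
Substituting: IRR = $7,969.34 / $9,150.00 - 1
Ratio: 0.870966 - 1 = -0.129034
IRR = -12.9034%

-12.9034%


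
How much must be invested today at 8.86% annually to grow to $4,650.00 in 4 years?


Formula: PV = FV / (1 + r)^n
Substituting: PV = $4,650.00 / (1 + 0.0886)^4
Discount factor: (1.0886)^4 = 1.404343
PV = $4,650.00 / 1.404343 = $3,311.16

$3,311.16


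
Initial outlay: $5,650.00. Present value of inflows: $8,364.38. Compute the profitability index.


Formula: PI = PV(cash flows) / initial investment
Substituting: PI = $8,364.38 / $5,650.00
PI = 1.4804

1.4804


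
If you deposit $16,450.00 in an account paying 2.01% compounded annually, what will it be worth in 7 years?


Formula: FV = P * (1 + r)^n
Substituting: FV = $16,450.00 * (1 + 0.0201)^7
Growth factor: (1.0201)^7 = 1.149474
FV = $16,450.00 * 1.149474 = $18,908.85

$18,908.85


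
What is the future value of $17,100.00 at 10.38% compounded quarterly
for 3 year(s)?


Formula: FV = P * (1 + r/m)^(m*t)
Period rate: r/m = 0.1038 / 4 = 0.02595
Total periods: m*t = 4 * 3 = 12
Growth factor: (1 + 0.02595)^12 = 1.359923
FV = $17,100.00 * 1.359923 = $23,254.68

$23,254.68


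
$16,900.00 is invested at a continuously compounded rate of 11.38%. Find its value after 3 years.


Formula: FV = P * e^(r*t)
Exponent: r*t = 0.1138 * 3 = 0.3414
e^(0.3414) = 1.406916
FV = $16,900.00 * 1.406916 = $23,776.88

$23,776.88


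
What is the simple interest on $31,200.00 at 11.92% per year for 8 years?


Formula: I = P * r * t
Substituting: I = $31,200.00 * 0.1192 * 8
Step: I = $31,200.00 * 0.9536
I = $29,752.32

$29,752.32


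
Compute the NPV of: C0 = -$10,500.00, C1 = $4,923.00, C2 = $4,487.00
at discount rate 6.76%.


Formula: NPV = C0 + C1/(1+r) + C2/(1+r)^2
Discount C1: $4,923.00 / (1 + 0.0676) = $4,611.28
Discount C2: $4,487.00 / (1 + 0.0676)^2 = $3,936.76
NPV = -$10,500.00 + $4,611.28 + $3,936.76 = -$1,951.96

-$1,951.96


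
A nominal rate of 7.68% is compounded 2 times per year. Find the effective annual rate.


Formula: EAR = (1 + r/m)^m - 1
Period rate: r/m = 0.0768 / 2 = 0.0384
Compounding: (1 + 0.0384)^2 = 1.078275
EAR = 1.078275 - 1 = 0.078275

0.078275


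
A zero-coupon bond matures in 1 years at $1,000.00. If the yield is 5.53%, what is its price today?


Formula: Price = FV / (1 + r)^n
Substituting: Price = $1,000.00 / (1 + 0.0553)^1
Discount factor: (1.0553)^1 = 1.0553
Price = $1,000.00 / 1.0553 = $947.60

$947.60


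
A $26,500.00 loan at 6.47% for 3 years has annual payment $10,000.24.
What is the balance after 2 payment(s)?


Formula: Balance = PV*(1+r)^k - PMT*((1+r)^k - 1)/r
Growth: (1 + 0.0647)^2 = 1.133586
Accumulated factor: ((1+r)^k - 1)/r = 2.0647
Balance = $26,500.00 * 1.133586 - $10,000.24 * 2.0647
Balance = $9,392.54

$9,392.54


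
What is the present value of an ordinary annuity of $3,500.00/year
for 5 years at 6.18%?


Formula: PV = PMT * (1 - (1+r)^(-n)) / r
Discount factor: (1 + 0.0618)^(-5) = 0.740946
Bracket: 1 - 0.740946 = 0.259054
PV = $3,500.00 * 0.259054 / 0.0618 = $14,671.36

$14,671.36


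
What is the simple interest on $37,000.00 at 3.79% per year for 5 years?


Formula: I = P * r * t
Substituting: I = $37,000.00 * 0.0379 * 5
Step: I = $37,000.00 * 0.1895
I = $7,011.50

$7,011.50


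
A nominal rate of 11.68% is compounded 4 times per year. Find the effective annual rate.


Formula: EAR = (1 + r/m)^m - 1
Period rate: r/m = 0.1168 / 4 = 0.0292
Compounding: (1 + 0.0292)^4 = 1.122016
EAR = 1.122016 - 1 = 0.122016

0.122016


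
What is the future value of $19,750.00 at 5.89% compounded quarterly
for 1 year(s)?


Formula: FV = P * (1 + r/m)^(m*t)
Period rate: r/m = 0.0589 / 4 = 0.014725
Total periods: m*t = 4 * 1 = 4
Growth factor: (1 + 0.014725)^4 = 1.060214
FV = $19,750.00 * 1.060214 = $20,939.22

$20,939.22


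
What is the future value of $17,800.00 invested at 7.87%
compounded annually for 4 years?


Formula: FV = P * (1 + r)^n
Substituting: FV = $17,800.00 * (1 + 0.0787)^4
Growth factor: (1.0787)^4 = 1.35395
FV = $17,800.00 * 1.35395 = $24,100.31

$24,100.31


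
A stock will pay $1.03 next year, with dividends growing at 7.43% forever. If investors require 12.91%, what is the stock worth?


Formula: P = D1 / (r - g)
Spread: r - g = 0.1291 - 0.0743 = 0.0548
Substituting: P = $1.03 / 0.0548
P = $18.80

$18.80


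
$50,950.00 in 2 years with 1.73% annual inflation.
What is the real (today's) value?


Formula: Real value = nominal / (1 + inflation)^years
Price level: (1 + 0.0173)^2 = 1.034899
Real value = $50,950.00 / 1.034899 = $49,231.84

$49,231.84


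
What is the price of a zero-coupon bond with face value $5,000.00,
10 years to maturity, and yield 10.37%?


Formula: Price = FV / (1 + r)^n
Substituting: Price = $5,000.00 / (1 + 0.1037)^10
Discount factor: (1.1037)^10 = 2.682319
Price = $5,000.00 / 2.682319 = $1,864.06

$1,864.06


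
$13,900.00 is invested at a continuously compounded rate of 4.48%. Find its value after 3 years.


Formula: FV = P * e^(r*t)
Exponent: r*t = 0.0448 * 3 = 0.1344
e^(0.1344) = 1.14385
FV = $13,900.00 * 1.14385 = $15,899.52

$15,899.52


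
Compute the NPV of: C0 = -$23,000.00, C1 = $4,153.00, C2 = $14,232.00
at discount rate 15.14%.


Formula: NPV = C0 + C1/(1+r) + C2/(1+r)^2
Discount C1: $4,153.00 / (1 + 0.1514) = $3,606.91
Discount C2: $14,232.00 / (1 + 0.1514)^2 = $10,735.28
NPV = -$23,000.00 + $3,606.91 + $10,735.28 = -$8,657.80

-$8,657.80


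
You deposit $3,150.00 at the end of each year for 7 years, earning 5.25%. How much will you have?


Formula: FV = PMT * ((1+r)^n - 1) / r
Growth factor: (1 + 0.0525)^7 = 1.43072
Numerator: 1.43072 - 1 = 0.43072
FV = $3,150.00 * 0.43072 / 0.0525 = $25,843.22

$25,843.22


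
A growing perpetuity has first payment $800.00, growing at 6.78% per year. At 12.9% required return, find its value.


Formula: PV = C / (r - g)
Spread: r - g = 0.129 - 0.0678 = 0.0612
Substituting: PV = $800.00 / 0.0612
PV = $13,071.90

$13,071.90


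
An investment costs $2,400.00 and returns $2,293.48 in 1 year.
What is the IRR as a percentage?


Formula: IRR = C1/C0 - 1
Substituting: IRR = $2,293.48 / $2,400.00 - 1
Ratio: 0.955617 - 1 = -0.044383
IRR = -4.4383%

-4.4383%


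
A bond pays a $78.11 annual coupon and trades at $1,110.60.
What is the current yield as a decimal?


Formula: Current yield = annual coupon / price
Substituting: CY = $78.11 / $1,110.60
CY = 0.070331

0.070331


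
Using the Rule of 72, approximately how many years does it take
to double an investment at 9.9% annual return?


Formula: Years ≈ 72 / r
Substituting: Years ≈ 72 / 9.9
Years ≈ 7.3

7.3 years


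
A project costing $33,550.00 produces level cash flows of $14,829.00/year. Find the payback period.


Formula: Payback = investment / annual cash flow
Substituting: Payback = $33,550.00 / $14,829.00
Payback = 2.2625 years

2.2625 years


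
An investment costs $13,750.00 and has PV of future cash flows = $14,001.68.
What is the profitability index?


Formula: PI = PV(cash flows) / initial investment
Substituting: PI = $14,001.68 / $13,750.00
PI = 1.0183

1.0183


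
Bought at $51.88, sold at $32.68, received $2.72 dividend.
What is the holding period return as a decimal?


Formula: HPR = (P1 - P0 + D) / P0
Gain: $32.68 - $51.88 + $2.72 = -$16.48
HPR = -$16.48 / $51.88 = -0.3177

-0.3177


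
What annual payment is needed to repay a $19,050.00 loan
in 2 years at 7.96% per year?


Formula: PMT = PV * r / (1 - (1+r)^(-n))
Denominator: 1 - (1 + 0.0796)^(-2) = 0.142026
Numerator: $19,050.00 * 0.0796 = 1516.38
PMT = 1516.38 / 0.142026 = $10,676.80

$10,676.80


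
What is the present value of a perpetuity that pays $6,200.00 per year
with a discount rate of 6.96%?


Formula: PV = C / r
Substituting: PV = $6,200.00 / 0.0696
PV = $89,080.46

$89,080.46


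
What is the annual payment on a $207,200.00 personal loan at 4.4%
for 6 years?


Formula: PMT = PV * r / (1 - (1+r)^(-n))
Denominator: 1 - (1 + 0.044)^(-6) = 0.22768
Numerator: $207,200.00 * 0.044 = 9116.8
PMT = 9116.8 / 0.22768 = $40,042.08

$40,042.08


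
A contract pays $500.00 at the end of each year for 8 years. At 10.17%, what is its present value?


Formula: PV = PMT * (1 - (1+r)^(-n)) / r
Discount factor: (1 + 0.1017)^(-8) = 0.46078
Bracket: 1 - 0.46078 = 0.53922
PV = $500.00 * 0.53922 / 0.1017 = $2,651.03

$2,651.03


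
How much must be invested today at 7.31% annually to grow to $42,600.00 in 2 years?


Formula: PV = FV / (1 + r)^n
Substituting: PV = $42,600.00 / (1 + 0.0731)^2
Discount factor: (1.0731)^2 = 1.151544
PV = $42,600.00 / 1.151544 = $36,993.82

$36,993.82


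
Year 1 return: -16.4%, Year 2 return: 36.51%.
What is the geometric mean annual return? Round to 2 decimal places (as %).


Formula: Geometric mean = ((1+r1)*(1+r2))^(1/2) - 1
Product: (1 + -0.164) * (1 + 0.3651) = 0.836 * 1.3651 = 1.141224
Square root: 1.141224^0.5 = 1.068281
Geometric mean = 1.068281 - 1 = 0.068281
As percentage: 6.83%

6.83%


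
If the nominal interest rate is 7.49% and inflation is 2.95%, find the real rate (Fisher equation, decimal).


Formula: (1 + r_real) = (1 + r_nom) / (1 + inflation)
Substituting: (1 + r_real) = 1.0749 / 1.0295
(1 + r_real) = 1.044099
r_real = 1.044099 - 1 = 0.044099

0.044099


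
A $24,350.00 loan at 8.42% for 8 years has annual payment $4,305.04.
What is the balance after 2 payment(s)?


Formula: Balance = PV*(1+r)^k - PMT*((1+r)^k - 1)/r
Growth: (1 + 0.0842)^2 = 1.17549
Accumulated factor: ((1+r)^k - 1)/r = 2.0842
Balance = $24,350.00 * 1.17549 - $4,305.04 * 2.0842
Balance = $19,650.61

$19,650.61


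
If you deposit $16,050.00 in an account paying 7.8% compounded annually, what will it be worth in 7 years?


Formula: FV = P * (1 + r)^n
Substituting: FV = $16,050.00 * (1 + 0.078)^7
Growth factor: (1.078)^7 = 1.691731
FV = $16,050.00 * 1.691731 = $27,152.28

$27,152.28


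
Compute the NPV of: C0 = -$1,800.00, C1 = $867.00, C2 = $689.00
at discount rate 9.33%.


Formula: NPV = C0 + C1/(1+r) + C2/(1+r)^2
Discount C1: $867.00 / (1 + 0.0933) = $793.01
Discount C2: $689.00 / (1 + 0.0933)^2 = $576.42
NPV = -$1,800.00 + $793.01 + $576.42 = -$430.57

-$430.57


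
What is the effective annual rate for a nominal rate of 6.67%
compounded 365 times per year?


Formula: EAR = (1 + r/m)^m - 1
Period rate: r/m = 0.0667 / 365 = 0.000183
Compounding: (1 + 0.000183)^365 = 1.068968
EAR = 1.068968 - 1 = 0.068968

0.068968


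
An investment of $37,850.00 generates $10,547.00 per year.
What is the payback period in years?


Formula: Payback = investment / annual cash flow
Substituting: Payback = $37,850.00 / $10,547.00
Payback = 3.5887 years

3.5887 years


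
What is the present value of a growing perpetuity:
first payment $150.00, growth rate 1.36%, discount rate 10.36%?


Formula: PV = C / (r - g)
Spread: r - g = 0.1036 - 0.0136 = 0.09
Substituting: PV = $150.00 / 0.09
PV = $1,666.67

$1,666.67


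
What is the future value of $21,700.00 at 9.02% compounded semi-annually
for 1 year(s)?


Formula: FV = P * (1 + r/m)^(m*t)
Period rate: r/m = 0.0902 / 2 = 0.0451
Total periods: m*t = 2 * 1 = 2
Growth factor: (1 + 0.0451)^2 = 1.092234
FV = $21,700.00 * 1.092234 = $23,701.48

$23,701.48


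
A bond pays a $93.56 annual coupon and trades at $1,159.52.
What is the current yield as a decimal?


Formula: Current yield = annual coupon / price
Substituting: CY = $93.56 / $1,159.52
CY = 0.080689

0.080689


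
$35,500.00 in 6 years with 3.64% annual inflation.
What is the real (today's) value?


Formula: Real value = nominal / (1 + inflation)^years
Price level: (1 + 0.0364)^6 = 1.239266
Real value = $35,500.00 / 1.239266 = $28,646.00

$28,646.00


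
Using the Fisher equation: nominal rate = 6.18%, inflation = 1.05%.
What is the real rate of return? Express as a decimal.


Formula: (1 + r_real) = (1 + r_nom) / (1 + inflation)
Substituting: (1 + r_real) = 1.0618 / 1.0105
(1 + r_real) = 1.050767
r_real = 1.050767 - 1 = 0.050767

0.050767


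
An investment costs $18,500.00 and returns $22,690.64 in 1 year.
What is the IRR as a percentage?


Formula: IRR = C1/C0 - 1
Substituting: IRR = $22,690.64 / $18,500.00 - 1
Ratio: 1.226521 - 1 = 0.226521
IRR = 22.6521%

22.6521%


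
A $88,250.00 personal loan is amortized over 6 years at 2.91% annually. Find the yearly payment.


Formula: PMT = PV * r / (1 - (1+r)^(-n))
Denominator: 1 - (1 + 0.0291)^(-6) = 0.158112
Numerator: $88,250.00 * 0.0291 = 2568.075
PMT = 2568.075 / 0.158112 = $16,242.17

$16,242.17


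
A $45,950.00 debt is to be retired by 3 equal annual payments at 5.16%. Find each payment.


Formula: PMT = PV * r / (1 - (1+r)^(-n))
Denominator: 1 - (1 + 0.0516)^(-3) = 0.140099
Numerator: $45,950.00 * 0.0516 = 2371.02
PMT = 2371.02 / 0.140099 = $16,923.84

$16,923.84


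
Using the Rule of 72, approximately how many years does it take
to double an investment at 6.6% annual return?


Formula: Years ≈ 72 / r
Substituting: Years ≈ 72 / 6.6
Years ≈ 10.9

10.9 years


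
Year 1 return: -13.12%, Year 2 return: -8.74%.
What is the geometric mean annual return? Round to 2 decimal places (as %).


Formula: Geometric mean = ((1+r1)*(1+r2))^(1/2) - 1
Product: (1 + -0.1312) * (1 + -0.0874) = 0.8688 * 0.9126 = 0.792867
Square root: 0.792867^0.5 = 0.890431
Geometric mean = 0.890431 - 1 = -0.109569
As percentage: -10.96%

-10.96%


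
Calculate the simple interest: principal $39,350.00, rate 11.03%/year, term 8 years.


Formula: I = P * r * t
Substituting: I = $39,350.00 * 0.1103 * 8
Step: I = $39,350.00 * 0.8824
I = $34,722.44

$34,722.44


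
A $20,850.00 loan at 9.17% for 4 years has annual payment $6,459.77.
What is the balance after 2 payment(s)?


Formula: Balance = PV*(1+r)^k - PMT*((1+r)^k - 1)/r
Growth: (1 + 0.0917)^2 = 1.191809
Accumulated factor: ((1+r)^k - 1)/r = 2.0917
Balance = $20,850.00 * 1.191809 - $6,459.77 * 2.0917
Balance = $11,337.31

$11,337.31


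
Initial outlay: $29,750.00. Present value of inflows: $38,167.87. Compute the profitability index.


Formula: PI = PV(cash flows) / initial investment
Substituting: PI = $38,167.87 / $29,750.00
PI = 1.283

1.283


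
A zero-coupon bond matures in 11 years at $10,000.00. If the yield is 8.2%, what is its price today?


Formula: Price = FV / (1 + r)^n
Substituting: Price = $10,000.00 / (1 + 0.082)^11
Discount factor: (1.082)^11 = 2.379578
Price = $10,000.00 / 2.379578 = $4,202.43

$4,202.43


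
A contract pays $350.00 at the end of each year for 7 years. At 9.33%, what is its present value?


Formula: PV = PMT * (1 - (1+r)^(-n)) / r
Discount factor: (1 + 0.0933)^(-7) = 0.53558
Bracket: 1 - 0.53558 = 0.46442
PV = $350.00 * 0.46442 / 0.0933 = $1,742.20

$1,742.20


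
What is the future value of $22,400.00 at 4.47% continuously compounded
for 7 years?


Formula: FV = P * e^(r*t)
Exponent: r*t = 0.0447 * 7 = 0.3129
e^(0.3129) = 1.367385
FV = $22,400.00 * 1.367385 = $30,629.42

$30,629.42


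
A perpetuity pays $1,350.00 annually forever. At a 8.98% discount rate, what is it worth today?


Formula: PV = C / r
Substituting: PV = $1,350.00 / 0.0898
PV = $15,033.41

$15,033.41


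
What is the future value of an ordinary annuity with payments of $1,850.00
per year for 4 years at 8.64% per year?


Formula: FV = PMT * ((1+r)^n - 1) / r
Growth factor: (1 + 0.0864)^4 = 1.393025
Numerator: 1.393025 - 1 = 0.393025
FV = $1,850.00 * 0.393025 / 0.0864 = $8,415.47

$8,415.47


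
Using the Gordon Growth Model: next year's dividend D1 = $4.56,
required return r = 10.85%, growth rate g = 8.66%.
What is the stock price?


Formula: P = D1 / (r - g)
Spread: r - g = 0.1085 - 0.0866 = 0.0219
Substituting: P = $4.56 / 0.0219
P = $208.22

$208.22


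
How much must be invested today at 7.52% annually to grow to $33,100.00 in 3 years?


Formula: PV = FV / (1 + r)^n
Substituting: PV = $33,100.00 / (1 + 0.0752)^3
Discount factor: (1.0752)^3 = 1.24299
PV = $33,100.00 / 1.24299 = $26,629.33

$26,629.33


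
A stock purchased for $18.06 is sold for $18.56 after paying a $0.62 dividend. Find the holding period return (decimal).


Formula: HPR = (P1 - P0 + D) / P0
Gain: $18.56 - $18.06 + $0.62 = $1.12
HPR = $1.12 / $18.06 = 0.062

0.062


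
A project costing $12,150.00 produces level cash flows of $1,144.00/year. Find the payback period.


Formula: Payback = investment / annual cash flow
Substituting: Payback = $12,150.00 / $1,144.00
Payback = 10.6206 years

10.6206 years


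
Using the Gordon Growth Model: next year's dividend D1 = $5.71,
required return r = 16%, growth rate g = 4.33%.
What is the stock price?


Formula: P = D1 / (r - g)
Spread: r - g = 0.16 - 0.0433 = 0.1167
Substituting: P = $5.71 / 0.1167
P = $48.93

$48.93


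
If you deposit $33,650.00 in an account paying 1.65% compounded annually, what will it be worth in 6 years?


Formula: FV = P * (1 + r)^n
Substituting: FV = $33,650.00 * (1 + 0.0165)^6
Growth factor: (1.0165)^6 = 1.103175
FV = $33,650.00 * 1.103175 = $37,121.83

$37,121.83


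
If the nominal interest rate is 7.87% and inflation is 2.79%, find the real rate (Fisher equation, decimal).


Formula: (1 + r_real) = (1 + r_nom) / (1 + inflation)
Substituting: (1 + r_real) = 1.0787 / 1.0279
(1 + r_real) = 1.049421
r_real = 1.049421 - 1 = 0.049421

0.049421


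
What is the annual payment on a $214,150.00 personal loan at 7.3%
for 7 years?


Formula: PMT = PV * r / (1 - (1+r)^(-n))
Denominator: 1 - (1 + 0.073)^(-7) = 0.389337
Numerator: $214,150.00 * 0.073 = 15632.95
PMT = 15632.95 / 0.389337 = $40,152.80

$40,152.80


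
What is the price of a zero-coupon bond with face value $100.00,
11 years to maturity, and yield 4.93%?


Formula: Price = FV / (1 + r)^n
Substituting: Price = $100.00 / (1 + 0.0493)^11
Discount factor: (1.0493)^11 = 1.697839
Price = $100.00 / 1.697839 = $58.90

$58.90


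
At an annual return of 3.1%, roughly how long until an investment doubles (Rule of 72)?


Formula: Years ≈ 72 / r
Substituting: Years ≈ 72 / 3.1
Years ≈ 23.2

23.2 years


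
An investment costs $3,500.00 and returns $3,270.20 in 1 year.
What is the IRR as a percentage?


Formula: IRR = C1/C0 - 1
Substituting: IRR = $3,270.20 / $3,500.00 - 1
Ratio: 0.934343 - 1 = -0.065657
IRR = -6.5657%

-6.5657%
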